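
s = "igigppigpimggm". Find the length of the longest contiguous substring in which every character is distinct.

add i: [i] len 1
add g: [i, g] len 2
add i (repeat i, move left end past it): [g, i] len 2
add g (repeat g, move left end past it): [i, g] len 2
add p: [i, g, p] len 3
add p (repeat p, move left end past it): [p] len 1
add i: [p, i] len 2
add g: [p, i, g] len 3
add p (repeat p, move left end past it): [i, g, p] len 3
add i (repeat i, move left end past it): [g, p, i] len 3
add m: [g, p, i, m] len 4
add g (repeat g, move left end past it): [p, i, m, g] len 4
add g (repeat g, move left end past it): [g] len 1
add m: [g, m] len 2
Longest all-distinct length: 4.

4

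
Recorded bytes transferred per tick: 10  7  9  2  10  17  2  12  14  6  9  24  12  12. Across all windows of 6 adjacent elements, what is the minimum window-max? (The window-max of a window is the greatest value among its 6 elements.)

17

(10, 7, 9, 2, 10, 17) → max 17
(7, 9, 2, 10, 17, 2) → max 17
(9, 2, 10, 17, 2, 12) → max 17
(2, 10, 17, 2, 12, 14) → max 17
(10, 17, 2, 12, 14, 6) → max 17
(17, 2, 12, 14, 6, 9) → max 17
(2, 12, 14, 6, 9, 24) → max 24
(12, 14, 6, 9, 24, 12) → max 24
(14, 6, 9, 24, 12, 12) → max 24
Minimum of these is 17.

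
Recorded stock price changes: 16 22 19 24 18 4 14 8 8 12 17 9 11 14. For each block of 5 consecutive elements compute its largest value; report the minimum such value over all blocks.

14

Window maxs for each of the 10 positions:
(16, 22, 19, 24, 18) → max 24
(22, 19, 24, 18, 4) → max 24
(19, 24, 18, 4, 14) → max 24
(24, 18, 4, 14, 8) → max 24
(18, 4, 14, 8, 8) → max 18
(4, 14, 8, 8, 12) → max 14
(14, 8, 8, 12, 17) → max 17
(8, 8, 12, 17, 9) → max 17
(8, 12, 17, 9, 11) → max 17
(12, 17, 9, 11, 14) → max 17
Minimum of these is 14.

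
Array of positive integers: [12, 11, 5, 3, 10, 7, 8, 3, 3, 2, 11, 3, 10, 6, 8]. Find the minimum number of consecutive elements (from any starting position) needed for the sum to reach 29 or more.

4

add 12: running sum 12 < 29
add 11: running sum 23 < 29
add 5: running sum 28 < 29
add 3: shortest ending here [12, 11, 5, 3] sum 31, len 4
add 10: shortest ending here [11, 5, 3, 10] sum 29, len 4
add 7: shortest ending here [11, 5, 3, 10, 7] sum 36, len 5
add 8: shortest ending here [5, 3, 10, 7, 8] sum 33, len 5
add 3: shortest ending here [3, 10, 7, 8, 3] sum 31, len 5
add 3: shortest ending here [10, 7, 8, 3, 3] sum 31, len 5
add 2: shortest ending here [10, 7, 8, 3, 3, 2] sum 33, len 6
add 11: shortest ending here [7, 8, 3, 3, 2, 11] sum 34, len 6
add 3: shortest ending here [8, 3, 3, 2, 11, 3] sum 30, len 6
add 10: shortest ending here [3, 2, 11, 3, 10] sum 29, len 5
add 6: shortest ending here [11, 3, 10, 6] sum 30, len 4
add 8: shortest ending here [11, 3, 10, 6, 8] sum 38, len 5
Shortest qualifying length: 4.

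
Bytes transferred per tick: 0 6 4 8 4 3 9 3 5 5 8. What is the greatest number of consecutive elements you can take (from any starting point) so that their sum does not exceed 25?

[0] sum 0 len 1
[0, 6] sum 6 len 2
[0, 6, 4] sum 10 len 3
[0, 6, 4, 8] sum 18 len 4
[0, 6, 4, 8, 4] sum 22 len 5
[0, 6, 4, 8, 4, 3] sum 25 len 6
[8, 4, 3, 9] sum 24 len 4
[4, 3, 9, 3] sum 19 len 4
[4, 3, 9, 3, 5] sum 24 len 5
[3, 9, 3, 5, 5] sum 25 len 5
[3, 5, 5, 8] sum 21 len 4
Longest length seen: 6.

6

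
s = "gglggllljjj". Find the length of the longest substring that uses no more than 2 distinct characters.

add g: window [g] (1 distinct), len 1
add g: window [g, g] (1 distinct), len 2
add l: window [g, g, l] (2 distinct), len 3
add g: window [g, g, l, g] (2 distinct), len 4
add g: window [g, g, l, g, g] (2 distinct), len 5
add l: window [g, g, l, g, g, l] (2 distinct), len 6
add l: window [g, g, l, g, g, l, l] (2 distinct), len 7
add l: window [g, g, l, g, g, l, l, l] (2 distinct), len 8
add j: window [l, l, l, j] (2 distinct), len 4
add j: window [l, l, l, j, j] (2 distinct), len 5
add j: window [l, l, l, j, j, j] (2 distinct), len 6
Longest length with ≤2 distinct: 8.

8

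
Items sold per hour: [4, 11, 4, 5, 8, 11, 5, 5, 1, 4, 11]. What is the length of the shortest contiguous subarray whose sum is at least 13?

add 4: running sum 4 < 13
add 11: shortest ending here [4, 11] sum 15, len 2
add 4: shortest ending here [11, 4] sum 15, len 2
add 5: shortest ending here [11, 4, 5] sum 20, len 3
add 8: shortest ending here [5, 8] sum 13, len 2
add 11: shortest ending here [8, 11] sum 19, len 2
add 5: shortest ending here [11, 5] sum 16, len 2
add 5: shortest ending here [11, 5, 5] sum 21, len 3
add 1: shortest ending here [11, 5, 5, 1] sum 22, len 4
add 4: shortest ending here [5, 5, 1, 4] sum 15, len 4
add 11: shortest ending here [4, 11] sum 15, len 2
Shortest qualifying length: 2.

2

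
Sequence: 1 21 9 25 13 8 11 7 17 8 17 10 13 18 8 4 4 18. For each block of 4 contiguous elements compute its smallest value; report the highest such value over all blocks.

10

(1, 21, 9, 25) → min 1
(21, 9, 25, 13) → min 9
(9, 25, 13, 8) → min 8
(25, 13, 8, 11) → min 8
(13, 8, 11, 7) → min 7
(8, 11, 7, 17) → min 7
(11, 7, 17, 8) → min 7
(7, 17, 8, 17) → min 7
(17, 8, 17, 10) → min 8
(8, 17, 10, 13) → min 8
(17, 10, 13, 18) → min 10
(10, 13, 18, 8) → min 8
(13, 18, 8, 4) → min 4
(18, 8, 4, 4) → min 4
(8, 4, 4, 18) → min 4
Highest of these is 10.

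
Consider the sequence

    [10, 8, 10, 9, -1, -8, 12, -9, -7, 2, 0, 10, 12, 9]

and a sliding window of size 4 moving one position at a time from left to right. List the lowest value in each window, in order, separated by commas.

(10, 8, 10, 9) → min 8
(8, 10, 9, -1) → min -1
(10, 9, -1, -8) → min -8
(9, -1, -8, 12) → min -8
(-1, -8, 12, -9) → min -9
(-8, 12, -9, -7) → min -9
(12, -9, -7, 2) → min -9
(-9, -7, 2, 0) → min -9
(-7, 2, 0, 10) → min -7
(2, 0, 10, 12) → min 0
(0, 10, 12, 9) → min 0

8, -1, -8, -8, -9, -9, -9, -9, -7, 0, 0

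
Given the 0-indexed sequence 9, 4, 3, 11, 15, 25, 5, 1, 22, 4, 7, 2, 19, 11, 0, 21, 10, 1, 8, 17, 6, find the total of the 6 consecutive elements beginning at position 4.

72

Elements at indices 4..9: 15, 25, 5, 1, 22, 4
sum(15, 25, 5, 1, 22, 4) = 72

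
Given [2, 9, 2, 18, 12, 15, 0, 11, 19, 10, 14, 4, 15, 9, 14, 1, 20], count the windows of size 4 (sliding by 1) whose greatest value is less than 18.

5

2 9 2 18 → max 18
9 2 18 12 → max 18
2 18 12 15 → max 18
18 12 15 0 → max 18
12 15 0 11 → max 15  < 18 ✓
15 0 11 19 → max 19
0 11 19 10 → max 19
11 19 10 14 → max 19
19 10 14 4 → max 19
10 14 4 15 → max 15  < 18 ✓
14 4 15 9 → max 15  < 18 ✓
4 15 9 14 → max 15  < 18 ✓
15 9 14 1 → max 15  < 18 ✓
9 14 1 20 → max 20
5 windows satisfy the condition.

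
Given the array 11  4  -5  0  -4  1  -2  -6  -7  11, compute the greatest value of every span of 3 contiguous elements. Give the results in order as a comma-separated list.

Sliding a size-3 window across the 10 values:
[11, 4, -5] → max 11
[4, -5, 0] → max 4
[-5, 0, -4] → max 0
[0, -4, 1] → max 1
[-4, 1, -2] → max 1
[1, -2, -6] → max 1
[-2, -6, -7] → max -2
[-6, -7, 11] → max 11

11, 4, 0, 1, 1, 1, -2, 11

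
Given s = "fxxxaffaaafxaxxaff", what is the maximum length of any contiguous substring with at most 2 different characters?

7

[f] 1 distinct, len 1
[f, x] 2 distinct, len 2
[f, x, x] 2 distinct, len 3
[f, x, x, x] 2 distinct, len 4
[x, x, x, a] 2 distinct, len 4
[a, f] 2 distinct, len 2
[a, f, f] 2 distinct, len 3
[a, f, f, a] 2 distinct, len 4
[a, f, f, a, a] 2 distinct, len 5
[a, f, f, a, a, a] 2 distinct, len 6
[a, f, f, a, a, a, f] 2 distinct, len 7
[f, x] 2 distinct, len 2
[x, a] 2 distinct, len 2
[x, a, x] 2 distinct, len 3
[x, a, x, x] 2 distinct, len 4
[x, a, x, x, a] 2 distinct, len 5
[a, f] 2 distinct, len 2
[a, f, f] 2 distinct, len 3
Longest length with ≤2 distinct: 7.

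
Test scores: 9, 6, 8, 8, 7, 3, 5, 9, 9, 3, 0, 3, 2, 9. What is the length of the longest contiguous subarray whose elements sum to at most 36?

add 9: [9] sum 9, len 1
add 6: [9, 6] sum 15, len 2
add 8: [9, 6, 8] sum 23, len 3
add 8: [9, 6, 8, 8] sum 31, len 4
add 7: [6, 8, 8, 7] sum 29, len 4
add 3: [6, 8, 8, 7, 3] sum 32, len 5
add 5: [8, 8, 7, 3, 5] sum 31, len 5
add 9: [8, 7, 3, 5, 9] sum 32, len 5
add 9: [7, 3, 5, 9, 9] sum 33, len 5
add 3: [7, 3, 5, 9, 9, 3] sum 36, len 6
add 0: [7, 3, 5, 9, 9, 3, 0] sum 36, len 7
add 3: [3, 5, 9, 9, 3, 0, 3] sum 32, len 7
add 2: [3, 5, 9, 9, 3, 0, 3, 2] sum 34, len 8
add 9: [9, 9, 3, 0, 3, 2, 9] sum 35, len 7
Longest length seen: 8.

8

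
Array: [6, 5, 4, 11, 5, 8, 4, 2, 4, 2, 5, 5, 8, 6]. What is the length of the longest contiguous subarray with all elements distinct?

5

[6] len 1
[6, 5] len 2
[6, 5, 4] len 3
[6, 5, 4, 11] len 4
[4, 11, 5] len 3
[4, 11, 5, 8] len 4
[11, 5, 8, 4] len 4
[11, 5, 8, 4, 2] len 5
[2, 4] len 2
[4, 2] len 2
[4, 2, 5] len 3
[5] len 1
[5, 8] len 2
[5, 8, 6] len 3
Longest all-distinct length: 5.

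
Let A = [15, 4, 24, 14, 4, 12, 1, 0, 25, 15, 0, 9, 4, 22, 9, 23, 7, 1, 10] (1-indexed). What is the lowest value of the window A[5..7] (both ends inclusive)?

1

Elements at indices 5..7: 4, 12, 1
min(4, 12, 1) = 1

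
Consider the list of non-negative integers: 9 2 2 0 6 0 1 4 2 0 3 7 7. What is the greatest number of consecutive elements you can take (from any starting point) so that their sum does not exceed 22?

Extend to the right; shrink from the left whenever the sum exceeds 22:
add 9: [9] sum 9, len 1
add 2: [9, 2] sum 11, len 2
add 2: [9, 2, 2] sum 13, len 3
add 0: [9, 2, 2, 0] sum 13, len 4
add 6: [9, 2, 2, 0, 6] sum 19, len 5
add 0: [9, 2, 2, 0, 6, 0] sum 19, len 6
add 1: [9, 2, 2, 0, 6, 0, 1] sum 20, len 7
add 4: [2, 2, 0, 6, 0, 1, 4] sum 15, len 7
add 2: [2, 2, 0, 6, 0, 1, 4, 2] sum 17, len 8
add 0: [2, 2, 0, 6, 0, 1, 4, 2, 0] sum 17, len 9
add 3: [2, 2, 0, 6, 0, 1, 4, 2, 0, 3] sum 20, len 10
add 7: [0, 1, 4, 2, 0, 3, 7] sum 17, len 7
add 7: [2, 0, 3, 7, 7] sum 19, len 5
Longest length seen: 10.

10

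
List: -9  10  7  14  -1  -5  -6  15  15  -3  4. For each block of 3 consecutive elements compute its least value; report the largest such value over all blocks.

-9 10 7 → min -9
10 7 14 → min 7
7 14 -1 → min -1
14 -1 -5 → min -5
-1 -5 -6 → min -6
-5 -6 15 → min -6
-6 15 15 → min -6
15 15 -3 → min -3
15 -3 4 → min -3
Largest of these is 7.

7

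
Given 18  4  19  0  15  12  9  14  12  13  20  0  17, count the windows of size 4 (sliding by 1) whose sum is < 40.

18 4 19 0 → sum 41
4 19 0 15 → sum 38  < 40 ✓
19 0 15 12 → sum 46
0 15 12 9 → sum 36  < 40 ✓
15 12 9 14 → sum 50
12 9 14 12 → sum 47
9 14 12 13 → sum 48
14 12 13 20 → sum 59
12 13 20 0 → sum 45
13 20 0 17 → sum 50
2 windows satisfy the condition.

2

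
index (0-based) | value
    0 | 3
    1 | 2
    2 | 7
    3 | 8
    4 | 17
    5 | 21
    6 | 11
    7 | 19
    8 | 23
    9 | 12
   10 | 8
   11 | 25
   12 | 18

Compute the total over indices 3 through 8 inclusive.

99

Elements at indices 3..8: 8, 17, 21, 11, 19, 23
sum(8, 17, 21, 11, 19, 23) = 99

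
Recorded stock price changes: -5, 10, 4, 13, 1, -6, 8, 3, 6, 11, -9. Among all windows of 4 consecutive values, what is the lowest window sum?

6

Each size-4 window and its sum:
(-5, 10, 4, 13) → sum 22
(10, 4, 13, 1) → sum 28
(4, 13, 1, -6) → sum 12
(13, 1, -6, 8) → sum 16
(1, -6, 8, 3) → sum 6
(-6, 8, 3, 6) → sum 11
(8, 3, 6, 11) → sum 28
(3, 6, 11, -9) → sum 11
Lowest of these is 6.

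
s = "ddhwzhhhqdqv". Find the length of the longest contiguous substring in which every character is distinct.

[d] len 1
[d] len 1
[d, h] len 2
[d, h, w] len 3
[d, h, w, z] len 4
[w, z, h] len 3
[h] len 1
[h] len 1
[h, q] len 2
[h, q, d] len 3
[d, q] len 2
[d, q, v] len 3
Longest all-distinct length: 4.

4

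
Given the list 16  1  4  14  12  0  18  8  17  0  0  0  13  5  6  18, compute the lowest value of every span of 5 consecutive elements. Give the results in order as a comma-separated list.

16 1 4 14 12 → min 1
1 4 14 12 0 → min 0
4 14 12 0 18 → min 0
14 12 0 18 8 → min 0
12 0 18 8 17 → min 0
0 18 8 17 0 → min 0
18 8 17 0 0 → min 0
8 17 0 0 0 → min 0
17 0 0 0 13 → min 0
0 0 0 13 5 → min 0
0 0 13 5 6 → min 0
0 13 5 6 18 → min 0

1, 0, 0, 0, 0, 0, 0, 0, 0, 0, 0, 0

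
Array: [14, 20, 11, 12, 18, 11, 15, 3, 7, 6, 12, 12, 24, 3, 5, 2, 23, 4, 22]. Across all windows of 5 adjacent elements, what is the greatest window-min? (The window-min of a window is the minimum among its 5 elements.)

11

14 20 11 12 18 → min 11
20 11 12 18 11 → min 11
11 12 18 11 15 → min 11
12 18 11 15 3 → min 3
18 11 15 3 7 → min 3
11 15 3 7 6 → min 3
15 3 7 6 12 → min 3
3 7 6 12 12 → min 3
7 6 12 12 24 → min 6
6 12 12 24 3 → min 3
12 12 24 3 5 → min 3
12 24 3 5 2 → min 2
24 3 5 2 23 → min 2
3 5 2 23 4 → min 2
5 2 23 4 22 → min 2
Greatest of these is 11.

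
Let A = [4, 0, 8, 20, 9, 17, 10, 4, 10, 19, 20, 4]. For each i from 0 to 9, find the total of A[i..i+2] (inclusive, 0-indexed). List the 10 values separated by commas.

12, 28, 37, 46, 36, 31, 24, 33, 49, 43

(4, 0, 8) → sum 12
(0, 8, 20) → sum 28
(8, 20, 9) → sum 37
(20, 9, 17) → sum 46
(9, 17, 10) → sum 36
(17, 10, 4) → sum 31
(10, 4, 10) → sum 24
(4, 10, 19) → sum 33
(10, 19, 20) → sum 49
(19, 20, 4) → sum 43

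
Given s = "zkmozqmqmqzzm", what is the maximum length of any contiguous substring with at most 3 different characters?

9

Extend right; when distinct count exceeds 3, shrink from the left:
add z: window [z] (1 distinct), len 1
add k: window [z, k] (2 distinct), len 2
add m: window [z, k, m] (3 distinct), len 3
add o: window [k, m, o] (3 distinct), len 3
add z: window [m, o, z] (3 distinct), len 3
add q: window [o, z, q] (3 distinct), len 3
add m: window [z, q, m] (3 distinct), len 3
add q: window [z, q, m, q] (3 distinct), len 4
add m: window [z, q, m, q, m] (3 distinct), len 5
add q: window [z, q, m, q, m, q] (3 distinct), len 6
add z: window [z, q, m, q, m, q, z] (3 distinct), len 7
add z: window [z, q, m, q, m, q, z, z] (3 distinct), len 8
add m: window [z, q, m, q, m, q, z, z, m] (3 distinct), len 9
Longest length with ≤3 distinct: 9.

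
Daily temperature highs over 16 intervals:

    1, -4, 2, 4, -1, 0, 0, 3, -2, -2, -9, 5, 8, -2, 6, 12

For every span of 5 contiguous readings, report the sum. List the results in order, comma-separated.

2, 1, 5, 6, 0, -1, -10, -5, 0, 0, 8, 29

Sliding a size-5 window across the 16 values:
1 -4 2 4 -1 → sum 2
-4 2 4 -1 0 → sum 1
2 4 -1 0 0 → sum 5
4 -1 0 0 3 → sum 6
-1 0 0 3 -2 → sum 0
0 0 3 -2 -2 → sum -1
0 3 -2 -2 -9 → sum -10
3 -2 -2 -9 5 → sum -5
-2 -2 -9 5 8 → sum 0
-2 -9 5 8 -2 → sum 0
-9 5 8 -2 6 → sum 8
5 8 -2 6 12 → sum 29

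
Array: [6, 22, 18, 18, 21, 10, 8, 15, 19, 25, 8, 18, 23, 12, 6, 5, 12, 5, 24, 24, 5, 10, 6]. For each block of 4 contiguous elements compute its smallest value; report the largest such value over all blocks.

18

Window mins for each of the 20 positions:
[6, 22, 18, 18] → min 6
[22, 18, 18, 21] → min 18
[18, 18, 21, 10] → min 10
[18, 21, 10, 8] → min 8
[21, 10, 8, 15] → min 8
[10, 8, 15, 19] → min 8
[8, 15, 19, 25] → min 8
[15, 19, 25, 8] → min 8
[19, 25, 8, 18] → min 8
[25, 8, 18, 23] → min 8
[8, 18, 23, 12] → min 8
[18, 23, 12, 6] → min 6
[23, 12, 6, 5] → min 5
[12, 6, 5, 12] → min 5
[6, 5, 12, 5] → min 5
[5, 12, 5, 24] → min 5
[12, 5, 24, 24] → min 5
[5, 24, 24, 5] → min 5
[24, 24, 5, 10] → min 5
[24, 5, 10, 6] → min 5
Largest of these is 18.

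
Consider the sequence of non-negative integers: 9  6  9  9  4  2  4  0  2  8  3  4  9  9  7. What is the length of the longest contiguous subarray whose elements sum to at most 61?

12

Extend to the right; shrink from the left whenever the sum exceeds 61:
add 9: [9] sum 9, len 1
add 6: [9, 6] sum 15, len 2
add 9: [9, 6, 9] sum 24, len 3
add 9: [9, 6, 9, 9] sum 33, len 4
add 4: [9, 6, 9, 9, 4] sum 37, len 5
add 2: [9, 6, 9, 9, 4, 2] sum 39, len 6
add 4: [9, 6, 9, 9, 4, 2, 4] sum 43, len 7
add 0: [9, 6, 9, 9, 4, 2, 4, 0] sum 43, len 8
add 2: [9, 6, 9, 9, 4, 2, 4, 0, 2] sum 45, len 9
add 8: [9, 6, 9, 9, 4, 2, 4, 0, 2, 8] sum 53, len 10
add 3: [9, 6, 9, 9, 4, 2, 4, 0, 2, 8, 3] sum 56, len 11
add 4: [9, 6, 9, 9, 4, 2, 4, 0, 2, 8, 3, 4] sum 60, len 12
add 9: [6, 9, 9, 4, 2, 4, 0, 2, 8, 3, 4, 9] sum 60, len 12
add 9: [9, 4, 2, 4, 0, 2, 8, 3, 4, 9, 9] sum 54, len 11
add 7: [9, 4, 2, 4, 0, 2, 8, 3, 4, 9, 9, 7] sum 61, len 12
Longest length seen: 12.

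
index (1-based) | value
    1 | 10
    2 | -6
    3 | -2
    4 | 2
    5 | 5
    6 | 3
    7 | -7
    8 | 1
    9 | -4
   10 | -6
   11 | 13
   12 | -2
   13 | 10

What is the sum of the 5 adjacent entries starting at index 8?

Elements at indices 8..12: 1, -4, -6, 13, -2
sum(1, -4, -6, 13, -2) = 2

2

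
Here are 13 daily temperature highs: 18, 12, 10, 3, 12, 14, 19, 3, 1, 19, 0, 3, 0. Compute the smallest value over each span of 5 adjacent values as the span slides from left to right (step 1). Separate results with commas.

3, 3, 3, 3, 1, 1, 0, 0, 0

[18, 12, 10, 3, 12] → min 3
[12, 10, 3, 12, 14] → min 3
[10, 3, 12, 14, 19] → min 3
[3, 12, 14, 19, 3] → min 3
[12, 14, 19, 3, 1] → min 1
[14, 19, 3, 1, 19] → min 1
[19, 3, 1, 19, 0] → min 0
[3, 1, 19, 0, 3] → min 0
[1, 19, 0, 3, 0] → min 0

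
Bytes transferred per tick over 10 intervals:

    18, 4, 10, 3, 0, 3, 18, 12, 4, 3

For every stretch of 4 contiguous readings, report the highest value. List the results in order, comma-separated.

Sliding a size-4 window across the 10 values:
18 4 10 3 → max 18
4 10 3 0 → max 10
10 3 0 3 → max 10
3 0 3 18 → max 18
0 3 18 12 → max 18
3 18 12 4 → max 18
18 12 4 3 → max 18

18, 10, 10, 18, 18, 18, 18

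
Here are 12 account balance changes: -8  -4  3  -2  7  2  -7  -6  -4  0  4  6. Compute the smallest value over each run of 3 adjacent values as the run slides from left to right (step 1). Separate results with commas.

-8 -4 3 → min -8
-4 3 -2 → min -4
3 -2 7 → min -2
-2 7 2 → min -2
7 2 -7 → min -7
2 -7 -6 → min -7
-7 -6 -4 → min -7
-6 -4 0 → min -6
-4 0 4 → min -4
0 4 6 → min 0

-8, -4, -2, -2, -7, -7, -7, -6, -4, 0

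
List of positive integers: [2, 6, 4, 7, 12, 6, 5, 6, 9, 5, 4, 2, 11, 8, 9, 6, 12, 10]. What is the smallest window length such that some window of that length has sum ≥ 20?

2

add 2: running sum 2 < 20
add 6: running sum 8 < 20
add 4: running sum 12 < 20
add 7: running sum 19 < 20
add 12: shortest ending here [4, 7, 12] sum 23, len 3
add 6: shortest ending here [7, 12, 6] sum 25, len 3
add 5: shortest ending here [12, 6, 5] sum 23, len 3
add 6: shortest ending here [12, 6, 5, 6] sum 29, len 4
add 9: shortest ending here [5, 6, 9] sum 20, len 3
add 5: shortest ending here [6, 9, 5] sum 20, len 3
add 4: shortest ending here [6, 9, 5, 4] sum 24, len 4
add 2: shortest ending here [9, 5, 4, 2] sum 20, len 4
add 11: shortest ending here [5, 4, 2, 11] sum 22, len 4
add 8: shortest ending here [2, 11, 8] sum 21, len 3
add 9: shortest ending here [11, 8, 9] sum 28, len 3
add 6: shortest ending here [8, 9, 6] sum 23, len 3
add 12: shortest ending here [9, 6, 12] sum 27, len 3
add 10: shortest ending here [12, 10] sum 22, len 2
Shortest qualifying length: 2.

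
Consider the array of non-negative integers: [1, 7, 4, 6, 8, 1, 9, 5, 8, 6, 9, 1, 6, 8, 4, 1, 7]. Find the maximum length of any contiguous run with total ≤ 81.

14

→ 1: sum 1, len 1
→ 7: sum 8, len 2
→ 4: sum 12, len 3
→ 6: sum 18, len 4
→ 8: sum 26, len 5
→ 1: sum 27, len 6
→ 9: sum 36, len 7
→ 5: sum 41, len 8
→ 8: sum 49, len 9
→ 6: sum 55, len 10
→ 9: sum 64, len 11
→ 1: sum 65, len 12
→ 6: sum 71, len 13
→ 8: sum 79, len 14
→ 4 (dropped 1, 7): sum 75, len 13
→ 1: sum 76, len 14
→ 7 (dropped 4): sum 79, len 14
Longest length seen: 14.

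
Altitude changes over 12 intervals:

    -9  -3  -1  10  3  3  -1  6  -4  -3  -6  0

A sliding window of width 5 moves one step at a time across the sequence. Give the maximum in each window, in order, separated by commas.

Sliding a size-5 window across the 12 values:
(-9, -3, -1, 10, 3) → max 10
(-3, -1, 10, 3, 3) → max 10
(-1, 10, 3, 3, -1) → max 10
(10, 3, 3, -1, 6) → max 10
(3, 3, -1, 6, -4) → max 6
(3, -1, 6, -4, -3) → max 6
(-1, 6, -4, -3, -6) → max 6
(6, -4, -3, -6, 0) → max 6

10, 10, 10, 10, 6, 6, 6, 6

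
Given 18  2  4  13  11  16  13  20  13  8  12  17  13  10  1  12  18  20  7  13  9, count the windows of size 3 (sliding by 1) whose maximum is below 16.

(18, 2, 4) → max 18
(2, 4, 13) → max 13  < 16 ✓
(4, 13, 11) → max 13  < 16 ✓
(13, 11, 16) → max 16
(11, 16, 13) → max 16
(16, 13, 20) → max 20
(13, 20, 13) → max 20
(20, 13, 8) → max 20
(13, 8, 12) → max 13  < 16 ✓
(8, 12, 17) → max 17
(12, 17, 13) → max 17
(17, 13, 10) → max 17
(13, 10, 1) → max 13  < 16 ✓
(10, 1, 12) → max 12  < 16 ✓
(1, 12, 18) → max 18
(12, 18, 20) → max 20
(18, 20, 7) → max 20
(20, 7, 13) → max 20
(7, 13, 9) → max 13  < 16 ✓
6 windows satisfy the condition.

6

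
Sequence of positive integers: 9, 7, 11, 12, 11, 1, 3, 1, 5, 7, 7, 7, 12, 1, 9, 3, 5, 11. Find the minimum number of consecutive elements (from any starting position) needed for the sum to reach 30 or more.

3

Extend right; whenever the sum reaches 30, record the length and shrink from the left:
add 9: running sum 9 < 30
add 7: running sum 16 < 30
add 11: running sum 27 < 30
end 3: [7, 11, 12] sum 30, len 3
end 4: [11, 12, 11] sum 34, len 3
end 5: [11, 12, 11, 1] sum 35, len 4
end 6: [11, 12, 11, 1, 3] sum 38, len 5
end 7: [11, 12, 11, 1, 3, 1] sum 39, len 6
end 8: [12, 11, 1, 3, 1, 5] sum 33, len 6
end 9: [12, 11, 1, 3, 1, 5, 7] sum 40, len 7
end 10: [11, 1, 3, 1, 5, 7, 7] sum 35, len 7
end 11: [3, 1, 5, 7, 7, 7] sum 30, len 6
end 12: [7, 7, 7, 12] sum 33, len 4
end 13: [7, 7, 7, 12, 1] sum 34, len 5
end 14: [7, 7, 12, 1, 9] sum 36, len 5
end 15: [7, 12, 1, 9, 3] sum 32, len 5
end 16: [12, 1, 9, 3, 5] sum 30, len 5
end 17: [12, 1, 9, 3, 5, 11] sum 41, len 6
Shortest qualifying length: 3.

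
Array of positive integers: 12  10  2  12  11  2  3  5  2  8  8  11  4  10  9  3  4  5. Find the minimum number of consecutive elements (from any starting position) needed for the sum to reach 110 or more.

16

add 12: running sum 12 < 110
add 10: running sum 22 < 110
add 2: running sum 24 < 110
add 12: running sum 36 < 110
add 11: running sum 47 < 110
add 2: running sum 49 < 110
add 3: running sum 52 < 110
add 5: running sum 57 < 110
add 2: running sum 59 < 110
add 8: running sum 67 < 110
add 8: running sum 75 < 110
add 11: running sum 86 < 110
add 4: running sum 90 < 110
add 10: running sum 100 < 110
add 9: running sum 109 < 110
add 3: shortest ending here [12, 10, 2, 12, 11, 2, 3, 5, 2, 8, 8, 11, 4, 10, 9, 3] sum 112, len 16
add 4: shortest ending here [12, 10, 2, 12, 11, 2, 3, 5, 2, 8, 8, 11, 4, 10, 9, 3, 4] sum 116, len 17
add 5: shortest ending here [12, 10, 2, 12, 11, 2, 3, 5, 2, 8, 8, 11, 4, 10, 9, 3, 4, 5] sum 121, len 18
Shortest qualifying length: 16.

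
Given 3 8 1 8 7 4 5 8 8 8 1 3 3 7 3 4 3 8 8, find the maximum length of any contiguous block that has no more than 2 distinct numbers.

[3] 1 distinct, len 1
[3, 8] 2 distinct, len 2
[8, 1] 2 distinct, len 2
[8, 1, 8] 2 distinct, len 3
[8, 7] 2 distinct, len 2
[7, 4] 2 distinct, len 2
[4, 5] 2 distinct, len 2
[5, 8] 2 distinct, len 2
[5, 8, 8] 2 distinct, len 3
[5, 8, 8, 8] 2 distinct, len 4
[8, 8, 8, 1] 2 distinct, len 4
[1, 3] 2 distinct, len 2
[1, 3, 3] 2 distinct, len 3
[3, 3, 7] 2 distinct, len 3
[3, 3, 7, 3] 2 distinct, len 4
[3, 4] 2 distinct, len 2
[3, 4, 3] 2 distinct, len 3
[3, 8] 2 distinct, len 2
[3, 8, 8] 2 distinct, len 3
Longest length with ≤2 distinct: 4.

4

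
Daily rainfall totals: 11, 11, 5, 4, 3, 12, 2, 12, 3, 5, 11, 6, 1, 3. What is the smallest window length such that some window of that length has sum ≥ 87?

add 11: running sum 11 < 87
add 11: running sum 22 < 87
add 5: running sum 27 < 87
add 4: running sum 31 < 87
add 3: running sum 34 < 87
add 12: running sum 46 < 87
add 2: running sum 48 < 87
add 12: running sum 60 < 87
add 3: running sum 63 < 87
add 5: running sum 68 < 87
add 11: running sum 79 < 87
add 6: running sum 85 < 87
add 1: running sum 86 < 87
end 13: [11, 11, 5, 4, 3, 12, 2, 12, 3, 5, 11, 6, 1, 3] sum 89, len 14
Shortest qualifying length: 14.

14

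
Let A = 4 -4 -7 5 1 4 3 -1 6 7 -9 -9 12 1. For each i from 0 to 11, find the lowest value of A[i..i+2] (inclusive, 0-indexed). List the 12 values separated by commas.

-7, -7, -7, 1, 1, -1, -1, -1, -9, -9, -9, -9

(4, -4, -7) → min -7
(-4, -7, 5) → min -7
(-7, 5, 1) → min -7
(5, 1, 4) → min 1
(1, 4, 3) → min 1
(4, 3, -1) → min -1
(3, -1, 6) → min -1
(-1, 6, 7) → min -1
(6, 7, -9) → min -9
(7, -9, -9) → min -9
(-9, -9, 12) → min -9
(-9, 12, 1) → min -9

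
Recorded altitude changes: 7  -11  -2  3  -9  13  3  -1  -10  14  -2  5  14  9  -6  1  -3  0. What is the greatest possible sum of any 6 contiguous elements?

(7, -11, -2, 3, -9, 13) → sum 1
(-11, -2, 3, -9, 13, 3) → sum -3
(-2, 3, -9, 13, 3, -1) → sum 7
(3, -9, 13, 3, -1, -10) → sum -1
(-9, 13, 3, -1, -10, 14) → sum 10
(13, 3, -1, -10, 14, -2) → sum 17
(3, -1, -10, 14, -2, 5) → sum 9
(-1, -10, 14, -2, 5, 14) → sum 20
(-10, 14, -2, 5, 14, 9) → sum 30
(14, -2, 5, 14, 9, -6) → sum 34
(-2, 5, 14, 9, -6, 1) → sum 21
(5, 14, 9, -6, 1, -3) → sum 20
(14, 9, -6, 1, -3, 0) → sum 15
Greatest of these is 34.

34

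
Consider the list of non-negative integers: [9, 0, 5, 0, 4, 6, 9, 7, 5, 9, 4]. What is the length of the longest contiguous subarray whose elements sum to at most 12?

4

→ 9: sum 9, len 1
→ 0: sum 9, len 2
→ 5 (dropped 9): sum 5, len 2
→ 0: sum 5, len 3
→ 4: sum 9, len 4
→ 6 (dropped 0, 5): sum 10, len 3
→ 9 (dropped 0, 4, 6): sum 9, len 1
→ 7 (dropped 9): sum 7, len 1
→ 5: sum 12, len 2
→ 9 (dropped 7, 5): sum 9, len 1
→ 4 (dropped 9): sum 4, len 1
Longest length seen: 4.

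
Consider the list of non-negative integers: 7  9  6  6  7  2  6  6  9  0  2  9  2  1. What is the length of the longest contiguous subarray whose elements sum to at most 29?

7

add 7: [7] sum 7, len 1
add 9: [7, 9] sum 16, len 2
add 6: [7, 9, 6] sum 22, len 3
add 6: [7, 9, 6, 6] sum 28, len 4
add 7: [9, 6, 6, 7] sum 28, len 4
add 2: [6, 6, 7, 2] sum 21, len 4
add 6: [6, 6, 7, 2, 6] sum 27, len 5
add 6: [6, 7, 2, 6, 6] sum 27, len 5
add 9: [2, 6, 6, 9] sum 23, len 4
add 0: [2, 6, 6, 9, 0] sum 23, len 5
add 2: [2, 6, 6, 9, 0, 2] sum 25, len 6
add 9: [6, 9, 0, 2, 9] sum 26, len 5
add 2: [6, 9, 0, 2, 9, 2] sum 28, len 6
add 1: [6, 9, 0, 2, 9, 2, 1] sum 29, len 7
Longest length seen: 7.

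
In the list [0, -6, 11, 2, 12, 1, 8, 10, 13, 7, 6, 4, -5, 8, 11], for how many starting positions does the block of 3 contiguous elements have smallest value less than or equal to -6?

0 -6 11 → min -6  ≤ -6 ✓
-6 11 2 → min -6  ≤ -6 ✓
11 2 12 → min 2
2 12 1 → min 1
12 1 8 → min 1
1 8 10 → min 1
8 10 13 → min 8
10 13 7 → min 7
13 7 6 → min 6
7 6 4 → min 4
6 4 -5 → min -5
4 -5 8 → min -5
-5 8 11 → min -5
2 windows satisfy the condition.

2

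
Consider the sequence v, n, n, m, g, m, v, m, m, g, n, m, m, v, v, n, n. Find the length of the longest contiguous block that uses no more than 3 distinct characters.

[v] 1 distinct, len 1
[v, n] 2 distinct, len 2
[v, n, n] 2 distinct, len 3
[v, n, n, m] 3 distinct, len 4
[n, n, m, g] 3 distinct, len 4
[n, n, m, g, m] 3 distinct, len 5
[m, g, m, v] 3 distinct, len 4
[m, g, m, v, m] 3 distinct, len 5
[m, g, m, v, m, m] 3 distinct, len 6
[m, g, m, v, m, m, g] 3 distinct, len 7
[m, m, g, n] 3 distinct, len 4
[m, m, g, n, m] 3 distinct, len 5
[m, m, g, n, m, m] 3 distinct, len 6
[n, m, m, v] 3 distinct, len 4
[n, m, m, v, v] 3 distinct, len 5
[n, m, m, v, v, n] 3 distinct, len 6
[n, m, m, v, v, n, n] 3 distinct, len 7
Longest length with ≤3 distinct: 7.

7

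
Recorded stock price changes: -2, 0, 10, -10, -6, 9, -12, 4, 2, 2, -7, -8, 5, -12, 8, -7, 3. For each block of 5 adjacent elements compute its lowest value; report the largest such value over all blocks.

-8

[-2, 0, 10, -10, -6] → min -10
[0, 10, -10, -6, 9] → min -10
[10, -10, -6, 9, -12] → min -12
[-10, -6, 9, -12, 4] → min -12
[-6, 9, -12, 4, 2] → min -12
[9, -12, 4, 2, 2] → min -12
[-12, 4, 2, 2, -7] → min -12
[4, 2, 2, -7, -8] → min -8
[2, 2, -7, -8, 5] → min -8
[2, -7, -8, 5, -12] → min -12
[-7, -8, 5, -12, 8] → min -12
[-8, 5, -12, 8, -7] → min -12
[5, -12, 8, -7, 3] → min -12
Largest of these is -8.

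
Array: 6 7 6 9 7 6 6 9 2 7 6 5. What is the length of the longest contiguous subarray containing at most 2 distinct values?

[6] 1 distinct, len 1
[6, 7] 2 distinct, len 2
[6, 7, 6] 2 distinct, len 3
[6, 9] 2 distinct, len 2
[9, 7] 2 distinct, len 2
[7, 6] 2 distinct, len 2
[7, 6, 6] 2 distinct, len 3
[6, 6, 9] 2 distinct, len 3
[9, 2] 2 distinct, len 2
[2, 7] 2 distinct, len 2
[7, 6] 2 distinct, len 2
[6, 5] 2 distinct, len 2
Longest length with ≤2 distinct: 3.

3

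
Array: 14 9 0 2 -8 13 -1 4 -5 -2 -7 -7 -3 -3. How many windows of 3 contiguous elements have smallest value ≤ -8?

3

[14, 9, 0] → min 0
[9, 0, 2] → min 0
[0, 2, -8] → min -8  ≤ -8 ✓
[2, -8, 13] → min -8  ≤ -8 ✓
[-8, 13, -1] → min -8  ≤ -8 ✓
[13, -1, 4] → min -1
[-1, 4, -5] → min -5
[4, -5, -2] → min -5
[-5, -2, -7] → min -7
[-2, -7, -7] → min -7
[-7, -7, -3] → min -7
[-7, -3, -3] → min -7
3 windows satisfy the condition.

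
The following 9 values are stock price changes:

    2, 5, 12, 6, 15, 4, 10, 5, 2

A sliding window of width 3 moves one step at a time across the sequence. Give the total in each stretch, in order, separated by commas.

2 5 12 → sum 19
5 12 6 → sum 23
12 6 15 → sum 33
6 15 4 → sum 25
15 4 10 → sum 29
4 10 5 → sum 19
10 5 2 → sum 17

19, 23, 33, 25, 29, 19, 17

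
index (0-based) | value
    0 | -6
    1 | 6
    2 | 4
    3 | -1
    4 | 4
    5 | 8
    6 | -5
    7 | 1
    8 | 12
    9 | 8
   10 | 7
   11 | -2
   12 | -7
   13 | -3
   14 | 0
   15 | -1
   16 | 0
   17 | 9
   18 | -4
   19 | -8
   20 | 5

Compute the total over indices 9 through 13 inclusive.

3

Elements at indices 9..13: 8, 7, -2, -7, -3
sum(8, 7, -2, -7, -3) = 3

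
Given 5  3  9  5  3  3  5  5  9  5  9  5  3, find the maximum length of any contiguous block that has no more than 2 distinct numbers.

add 5: window [5] (1 distinct), len 1
add 3: window [5, 3] (2 distinct), len 2
add 9: window [3, 9] (2 distinct), len 2
add 5: window [9, 5] (2 distinct), len 2
add 3: window [5, 3] (2 distinct), len 2
add 3: window [5, 3, 3] (2 distinct), len 3
add 5: window [5, 3, 3, 5] (2 distinct), len 4
add 5: window [5, 3, 3, 5, 5] (2 distinct), len 5
add 9: window [5, 5, 9] (2 distinct), len 3
add 5: window [5, 5, 9, 5] (2 distinct), len 4
add 9: window [5, 5, 9, 5, 9] (2 distinct), len 5
add 5: window [5, 5, 9, 5, 9, 5] (2 distinct), len 6
add 3: window [5, 3] (2 distinct), len 2
Longest length with ≤2 distinct: 6.

6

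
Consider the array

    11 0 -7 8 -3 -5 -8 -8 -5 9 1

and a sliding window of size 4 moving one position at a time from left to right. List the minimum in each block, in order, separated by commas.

(11, 0, -7, 8) → min -7
(0, -7, 8, -3) → min -7
(-7, 8, -3, -5) → min -7
(8, -3, -5, -8) → min -8
(-3, -5, -8, -8) → min -8
(-5, -8, -8, -5) → min -8
(-8, -8, -5, 9) → min -8
(-8, -5, 9, 1) → min -8

-7, -7, -7, -8, -8, -8, -8, -8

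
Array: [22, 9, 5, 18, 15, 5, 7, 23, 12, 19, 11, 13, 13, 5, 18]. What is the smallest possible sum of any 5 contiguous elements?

Each size-5 window and its sum:
22 9 5 18 15 → sum 69
9 5 18 15 5 → sum 52
5 18 15 5 7 → sum 50
18 15 5 7 23 → sum 68
15 5 7 23 12 → sum 62
5 7 23 12 19 → sum 66
7 23 12 19 11 → sum 72
23 12 19 11 13 → sum 78
12 19 11 13 13 → sum 68
19 11 13 13 5 → sum 61
11 13 13 5 18 → sum 60
Smallest of these is 50.

50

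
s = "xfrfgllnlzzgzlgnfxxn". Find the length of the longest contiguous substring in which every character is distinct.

6

[x] len 1
[x, f] len 2
[x, f, r] len 3
[r, f] len 2
[r, f, g] len 3
[r, f, g, l] len 4
[l] len 1
[l, n] len 2
[n, l] len 2
[n, l, z] len 3
[z] len 1
[z, g] len 2
[g, z] len 2
[g, z, l] len 3
[z, l, g] len 3
[z, l, g, n] len 4
[z, l, g, n, f] len 5
[z, l, g, n, f, x] len 6
[x] len 1
[x, n] len 2
Longest all-distinct length: 6.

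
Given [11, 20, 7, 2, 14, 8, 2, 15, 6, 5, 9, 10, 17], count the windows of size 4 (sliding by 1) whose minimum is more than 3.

3

11 20 7 2 → min 2
20 7 2 14 → min 2
7 2 14 8 → min 2
2 14 8 2 → min 2
14 8 2 15 → min 2
8 2 15 6 → min 2
2 15 6 5 → min 2
15 6 5 9 → min 5  > 3 ✓
6 5 9 10 → min 5  > 3 ✓
5 9 10 17 → min 5  > 3 ✓
3 windows satisfy the condition.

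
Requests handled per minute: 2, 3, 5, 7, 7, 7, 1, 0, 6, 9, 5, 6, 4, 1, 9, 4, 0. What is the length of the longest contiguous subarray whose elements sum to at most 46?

11

[2] sum 2 len 1
[2, 3] sum 5 len 2
[2, 3, 5] sum 10 len 3
[2, 3, 5, 7] sum 17 len 4
[2, 3, 5, 7, 7] sum 24 len 5
[2, 3, 5, 7, 7, 7] sum 31 len 6
[2, 3, 5, 7, 7, 7, 1] sum 32 len 7
[2, 3, 5, 7, 7, 7, 1, 0] sum 32 len 8
[2, 3, 5, 7, 7, 7, 1, 0, 6] sum 38 len 9
[3, 5, 7, 7, 7, 1, 0, 6, 9] sum 45 len 9
[7, 7, 7, 1, 0, 6, 9, 5] sum 42 len 8
[7, 7, 1, 0, 6, 9, 5, 6] sum 41 len 8
[7, 7, 1, 0, 6, 9, 5, 6, 4] sum 45 len 9
[7, 7, 1, 0, 6, 9, 5, 6, 4, 1] sum 46 len 10
[1, 0, 6, 9, 5, 6, 4, 1, 9] sum 41 len 9
[1, 0, 6, 9, 5, 6, 4, 1, 9, 4] sum 45 len 10
[1, 0, 6, 9, 5, 6, 4, 1, 9, 4, 0] sum 45 len 11
Longest length seen: 11.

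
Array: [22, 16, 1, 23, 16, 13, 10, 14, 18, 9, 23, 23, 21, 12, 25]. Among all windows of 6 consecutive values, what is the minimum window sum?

Window sums for each of the 10 positions:
22 16 1 23 16 13 → sum 91
16 1 23 16 13 10 → sum 79
1 23 16 13 10 14 → sum 77
23 16 13 10 14 18 → sum 94
16 13 10 14 18 9 → sum 80
13 10 14 18 9 23 → sum 87
10 14 18 9 23 23 → sum 97
14 18 9 23 23 21 → sum 108
18 9 23 23 21 12 → sum 106
9 23 23 21 12 25 → sum 113
Minimum of these is 77.

77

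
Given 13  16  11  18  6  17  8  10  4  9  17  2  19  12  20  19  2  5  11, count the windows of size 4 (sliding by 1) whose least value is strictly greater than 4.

[13, 16, 11, 18] → min 11  > 4 ✓
[16, 11, 18, 6] → min 6  > 4 ✓
[11, 18, 6, 17] → min 6  > 4 ✓
[18, 6, 17, 8] → min 6  > 4 ✓
[6, 17, 8, 10] → min 6  > 4 ✓
[17, 8, 10, 4] → min 4
[8, 10, 4, 9] → min 4
[10, 4, 9, 17] → min 4
[4, 9, 17, 2] → min 2
[9, 17, 2, 19] → min 2
[17, 2, 19, 12] → min 2
[2, 19, 12, 20] → min 2
[19, 12, 20, 19] → min 12  > 4 ✓
[12, 20, 19, 2] → min 2
[20, 19, 2, 5] → min 2
[19, 2, 5, 11] → min 2
6 windows satisfy the condition.

6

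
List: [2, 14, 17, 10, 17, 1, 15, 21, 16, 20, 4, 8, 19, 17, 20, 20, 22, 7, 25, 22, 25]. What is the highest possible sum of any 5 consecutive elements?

101

Window sums for each of the 17 positions:
(2, 14, 17, 10, 17) → sum 60
(14, 17, 10, 17, 1) → sum 59
(17, 10, 17, 1, 15) → sum 60
(10, 17, 1, 15, 21) → sum 64
(17, 1, 15, 21, 16) → sum 70
(1, 15, 21, 16, 20) → sum 73
(15, 21, 16, 20, 4) → sum 76
(21, 16, 20, 4, 8) → sum 69
(16, 20, 4, 8, 19) → sum 67
(20, 4, 8, 19, 17) → sum 68
(4, 8, 19, 17, 20) → sum 68
(8, 19, 17, 20, 20) → sum 84
(19, 17, 20, 20, 22) → sum 98
(17, 20, 20, 22, 7) → sum 86
(20, 20, 22, 7, 25) → sum 94
(20, 22, 7, 25, 22) → sum 96
(22, 7, 25, 22, 25) → sum 101
Highest of these is 101.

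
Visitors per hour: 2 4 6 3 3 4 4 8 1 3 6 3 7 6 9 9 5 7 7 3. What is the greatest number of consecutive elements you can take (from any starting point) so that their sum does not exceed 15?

4

[2] sum 2 len 1
[2, 4] sum 6 len 2
[2, 4, 6] sum 12 len 3
[2, 4, 6, 3] sum 15 len 4
[6, 3, 3] sum 12 len 3
[3, 3, 4] sum 10 len 3
[3, 3, 4, 4] sum 14 len 4
[4, 8] sum 12 len 2
[4, 8, 1] sum 13 len 3
[8, 1, 3] sum 12 len 3
[1, 3, 6] sum 10 len 3
[1, 3, 6, 3] sum 13 len 4
[3, 7] sum 10 len 2
[7, 6] sum 13 len 2
[6, 9] sum 15 len 2
[9] sum 9 len 1
[9, 5] sum 14 len 2
[5, 7] sum 12 len 2
[7, 7] sum 14 len 2
[7, 3] sum 10 len 2
Longest length seen: 4.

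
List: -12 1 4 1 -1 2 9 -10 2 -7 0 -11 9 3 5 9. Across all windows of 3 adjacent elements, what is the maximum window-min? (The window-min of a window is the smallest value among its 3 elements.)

3

[-12, 1, 4] → min -12
[1, 4, 1] → min 1
[4, 1, -1] → min -1
[1, -1, 2] → min -1
[-1, 2, 9] → min -1
[2, 9, -10] → min -10
[9, -10, 2] → min -10
[-10, 2, -7] → min -10
[2, -7, 0] → min -7
[-7, 0, -11] → min -11
[0, -11, 9] → min -11
[-11, 9, 3] → min -11
[9, 3, 5] → min 3
[3, 5, 9] → min 3
Maximum of these is 3.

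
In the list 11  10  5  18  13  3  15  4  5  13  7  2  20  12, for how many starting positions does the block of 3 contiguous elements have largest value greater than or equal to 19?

(11, 10, 5) → max 11
(10, 5, 18) → max 18
(5, 18, 13) → max 18
(18, 13, 3) → max 18
(13, 3, 15) → max 15
(3, 15, 4) → max 15
(15, 4, 5) → max 15
(4, 5, 13) → max 13
(5, 13, 7) → max 13
(13, 7, 2) → max 13
(7, 2, 20) → max 20  ≥ 19 ✓
(2, 20, 12) → max 20  ≥ 19 ✓
2 windows satisfy the condition.

2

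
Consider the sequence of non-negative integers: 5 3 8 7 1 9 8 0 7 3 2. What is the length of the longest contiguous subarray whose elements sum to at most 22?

5

add 5: [5] sum 5, len 1
add 3: [5, 3] sum 8, len 2
add 8: [5, 3, 8] sum 16, len 3
add 7: [3, 8, 7] sum 18, len 3
add 1: [3, 8, 7, 1] sum 19, len 4
add 9: [7, 1, 9] sum 17, len 3
add 8: [1, 9, 8] sum 18, len 3
add 0: [1, 9, 8, 0] sum 18, len 4
add 7: [8, 0, 7] sum 15, len 3
add 3: [8, 0, 7, 3] sum 18, len 4
add 2: [8, 0, 7, 3, 2] sum 20, len 5
Longest length seen: 5.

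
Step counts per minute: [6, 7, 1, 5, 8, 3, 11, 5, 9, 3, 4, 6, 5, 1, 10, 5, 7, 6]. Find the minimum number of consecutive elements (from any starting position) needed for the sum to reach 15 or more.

2

add 6: running sum 6 < 15
add 7: running sum 13 < 15
add 1: running sum 14 < 15
add 5: shortest ending here [6, 7, 1, 5] sum 19, len 4
add 8: shortest ending here [7, 1, 5, 8] sum 21, len 4
add 3: shortest ending here [5, 8, 3] sum 16, len 3
add 11: shortest ending here [8, 3, 11] sum 22, len 3
add 5: shortest ending here [11, 5] sum 16, len 2
add 9: shortest ending here [11, 5, 9] sum 25, len 3
add 3: shortest ending here [5, 9, 3] sum 17, len 3
add 4: shortest ending here [9, 3, 4] sum 16, len 3
add 6: shortest ending here [9, 3, 4, 6] sum 22, len 4
add 5: shortest ending here [4, 6, 5] sum 15, len 3
add 1: shortest ending here [4, 6, 5, 1] sum 16, len 4
add 10: shortest ending here [5, 1, 10] sum 16, len 3
add 5: shortest ending here [10, 5] sum 15, len 2
add 7: shortest ending here [10, 5, 7] sum 22, len 3
add 6: shortest ending here [5, 7, 6] sum 18, len 3
Shortest qualifying length: 2.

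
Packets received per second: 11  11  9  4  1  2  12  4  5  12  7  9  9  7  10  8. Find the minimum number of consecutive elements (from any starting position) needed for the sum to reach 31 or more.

3

Extend right; whenever the sum reaches 31, record the length and shrink from the left:
add 11: running sum 11 < 31
add 11: running sum 22 < 31
end 2: [11, 11, 9] sum 31, len 3
end 3: [11, 11, 9, 4] sum 35, len 4
end 4: [11, 11, 9, 4, 1] sum 36, len 5
end 5: [11, 11, 9, 4, 1, 2] sum 38, len 6
end 6: [11, 9, 4, 1, 2, 12] sum 39, len 6
end 7: [9, 4, 1, 2, 12, 4] sum 32, len 6
end 8: [9, 4, 1, 2, 12, 4, 5] sum 37, len 7
end 9: [12, 4, 5, 12] sum 33, len 4
end 10: [12, 4, 5, 12, 7] sum 40, len 5
end 11: [5, 12, 7, 9] sum 33, len 4
end 12: [12, 7, 9, 9] sum 37, len 4
end 13: [7, 9, 9, 7] sum 32, len 4
end 14: [9, 9, 7, 10] sum 35, len 4
end 15: [9, 7, 10, 8] sum 34, len 4
Shortest qualifying length: 3.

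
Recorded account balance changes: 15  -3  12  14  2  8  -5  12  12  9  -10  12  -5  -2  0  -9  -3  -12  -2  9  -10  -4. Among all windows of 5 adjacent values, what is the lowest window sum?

Window sums for each of the 18 positions:
15 -3 12 14 2 → sum 40
-3 12 14 2 8 → sum 33
12 14 2 8 -5 → sum 31
14 2 8 -5 12 → sum 31
2 8 -5 12 12 → sum 29
8 -5 12 12 9 → sum 36
-5 12 12 9 -10 → sum 18
12 12 9 -10 12 → sum 35
12 9 -10 12 -5 → sum 18
9 -10 12 -5 -2 → sum 4
-10 12 -5 -2 0 → sum -5
12 -5 -2 0 -9 → sum -4
-5 -2 0 -9 -3 → sum -19
-2 0 -9 -3 -12 → sum -26
0 -9 -3 -12 -2 → sum -26
-9 -3 -12 -2 9 → sum -17
-3 -12 -2 9 -10 → sum -18
-12 -2 9 -10 -4 → sum -19
Lowest of these is -26.

-26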